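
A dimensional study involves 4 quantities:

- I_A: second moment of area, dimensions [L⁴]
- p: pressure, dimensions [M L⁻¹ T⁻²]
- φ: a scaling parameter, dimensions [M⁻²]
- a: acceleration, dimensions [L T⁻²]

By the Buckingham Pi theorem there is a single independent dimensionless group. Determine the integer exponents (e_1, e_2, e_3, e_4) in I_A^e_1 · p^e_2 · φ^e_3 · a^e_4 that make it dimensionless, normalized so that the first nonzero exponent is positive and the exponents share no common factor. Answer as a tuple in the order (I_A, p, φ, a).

M: e_1·(0) + e_2·(1) + e_3·(-2) + e_4·(0) = 0
L: e_1·(4) + e_2·(-1) + e_3·(0) + e_4·(1) = 0
T: e_1·(0) + e_2·(-2) + e_3·(0) + e_4·(-2) = 0
Solving this homogeneous linear system for the smallest-integer solution (first nonzero entry positive) gives (1, 2, 1, -2).

(1, 2, 1, -2)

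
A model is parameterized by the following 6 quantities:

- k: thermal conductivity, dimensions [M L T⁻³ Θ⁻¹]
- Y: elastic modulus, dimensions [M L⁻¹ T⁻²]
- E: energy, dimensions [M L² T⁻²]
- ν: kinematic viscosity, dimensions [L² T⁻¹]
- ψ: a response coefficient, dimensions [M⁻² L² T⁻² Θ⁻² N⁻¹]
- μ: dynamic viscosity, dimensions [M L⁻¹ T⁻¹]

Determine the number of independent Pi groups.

1

There are 6 variables and 5 base dimensions (M, L, T, Θ, N).
The dimension matrix has rank 5.
Independent dimensionless groups: 6 − 5 = 1.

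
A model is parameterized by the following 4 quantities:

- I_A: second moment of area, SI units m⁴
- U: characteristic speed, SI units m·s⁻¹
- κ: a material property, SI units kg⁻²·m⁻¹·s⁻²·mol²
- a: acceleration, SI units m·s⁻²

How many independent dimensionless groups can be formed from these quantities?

There are 4 variables and 4 base dimensions (M, L, T, N).
The dimension matrix has rank 3 (less than 4: the dimension vectors are linearly dependent).
Independent dimensionless groups: 4 − 3 = 1.

1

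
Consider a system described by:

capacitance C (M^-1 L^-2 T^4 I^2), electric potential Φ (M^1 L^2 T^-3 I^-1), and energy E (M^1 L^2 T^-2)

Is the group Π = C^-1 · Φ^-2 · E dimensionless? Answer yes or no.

yes

Sum the exponent of each base dimension across the product:
  M: −[C]_M − 2·[Φ]_M + [E]_M = −(-1) − 2·(1) + (1) = 0
  L: −[C]_L − 2·[Φ]_L + [E]_L = −(-2) − 2·(2) + (2) = 0
  T: −[C]_T − 2·[Φ]_T + [E]_T = −(4) − 2·(-3) + (-2) = 0
  I: −[C]_I − 2·[Φ]_I + [E]_I = −(2) − 2·(-1) + (0) = 0
All base exponents vanish — dimensionless.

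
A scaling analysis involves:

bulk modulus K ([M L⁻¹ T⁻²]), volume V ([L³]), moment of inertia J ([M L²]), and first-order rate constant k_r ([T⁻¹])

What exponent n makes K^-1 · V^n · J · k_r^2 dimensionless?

Balance the L exponent: (3)·n from V, plus −(-1) + (2) + 2·(0) = 3 from the rest, must sum to zero.
3n + 3 = 0, so n = -1.

-1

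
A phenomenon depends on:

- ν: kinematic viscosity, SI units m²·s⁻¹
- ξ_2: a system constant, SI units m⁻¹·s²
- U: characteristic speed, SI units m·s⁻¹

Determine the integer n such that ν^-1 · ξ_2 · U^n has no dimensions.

3

Balance the L exponent: (1)·n from U, plus −(2) + (-1) = -3 from the rest, must sum to zero.
n − 3 = 0, so n = 3.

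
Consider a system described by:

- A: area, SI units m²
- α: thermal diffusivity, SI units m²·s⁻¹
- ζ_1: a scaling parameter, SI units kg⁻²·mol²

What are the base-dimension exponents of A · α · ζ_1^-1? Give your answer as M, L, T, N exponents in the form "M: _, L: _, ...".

Collect each base-dimension exponent across the product:
  M: (0) + (0) − (-2) = 2
  L: (2) + (2) − (0) = 4
  T: (0) + (-1) − (0) = -1
  N: (0) + (0) − (2) = -2
So the dimensions are [M² L⁴ T⁻¹ N⁻²].

M: 2, L: 4, T: -1, N: -2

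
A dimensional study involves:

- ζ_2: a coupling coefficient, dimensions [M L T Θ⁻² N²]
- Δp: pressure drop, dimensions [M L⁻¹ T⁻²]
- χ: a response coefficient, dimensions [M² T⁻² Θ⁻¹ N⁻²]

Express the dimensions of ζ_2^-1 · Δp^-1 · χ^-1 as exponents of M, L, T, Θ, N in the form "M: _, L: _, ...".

Collect each base-dimension exponent across the product:
  M: −(1) − (1) − (2) = -4
  L: −(1) − (-1) − (0) = 0
  T: −(1) − (-2) − (-2) = 3
  Θ: −(-2) − (0) − (-1) = 3
  N: −(2) − (0) − (-2) = 0
So the dimensions are [M⁻⁴ T³ Θ³].

M: -4, L: 0, T: 3, Θ: 3, N: 0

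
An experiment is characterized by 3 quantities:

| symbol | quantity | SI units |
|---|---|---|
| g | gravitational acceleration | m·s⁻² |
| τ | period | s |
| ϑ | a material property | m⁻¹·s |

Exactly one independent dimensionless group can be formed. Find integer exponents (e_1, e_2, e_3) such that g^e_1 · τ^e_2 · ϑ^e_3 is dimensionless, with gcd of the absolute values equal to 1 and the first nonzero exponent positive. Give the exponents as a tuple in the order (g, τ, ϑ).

(1, 1, 1)

L: e_1·(1) + e_2·(0) + e_3·(-1) = 0
T: e_1·(-2) + e_2·(1) + e_3·(1) = 0
Solving this homogeneous linear system for the smallest-integer solution (first nonzero entry positive) gives (1, 1, 1).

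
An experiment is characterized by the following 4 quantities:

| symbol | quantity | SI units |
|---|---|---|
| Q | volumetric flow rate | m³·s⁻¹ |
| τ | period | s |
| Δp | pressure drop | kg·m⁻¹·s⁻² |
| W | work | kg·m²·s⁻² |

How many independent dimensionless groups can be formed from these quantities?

1

There are 4 variables and 3 base dimensions (M, L, T).
The dimension matrix has rank 3.
Independent dimensionless groups: 4 − 3 = 1.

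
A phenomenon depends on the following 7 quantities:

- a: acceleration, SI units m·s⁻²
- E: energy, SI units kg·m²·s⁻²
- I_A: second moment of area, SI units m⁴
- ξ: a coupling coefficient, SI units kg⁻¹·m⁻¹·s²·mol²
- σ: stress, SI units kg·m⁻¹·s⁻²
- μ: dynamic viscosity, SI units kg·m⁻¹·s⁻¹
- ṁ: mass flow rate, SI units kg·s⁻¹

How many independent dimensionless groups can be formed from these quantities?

There are 7 variables and 4 base dimensions (M, L, T, N).
The dimension matrix has rank 4.
Independent dimensionless groups: 7 − 4 = 3.

3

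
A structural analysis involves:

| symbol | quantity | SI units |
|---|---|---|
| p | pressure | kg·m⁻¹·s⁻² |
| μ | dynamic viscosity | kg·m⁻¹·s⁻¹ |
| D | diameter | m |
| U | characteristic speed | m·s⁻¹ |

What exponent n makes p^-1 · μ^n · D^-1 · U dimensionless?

1

Balance the M exponent: (1)·n from μ, plus −(1) − (0) + (0) = -1 from the rest, must sum to zero.
n − 1 = 0, so n = 1.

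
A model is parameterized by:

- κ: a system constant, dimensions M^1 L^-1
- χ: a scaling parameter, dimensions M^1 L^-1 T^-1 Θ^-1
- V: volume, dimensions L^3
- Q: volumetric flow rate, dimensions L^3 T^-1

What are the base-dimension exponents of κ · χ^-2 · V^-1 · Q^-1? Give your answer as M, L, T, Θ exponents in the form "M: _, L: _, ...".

Collect each base-dimension exponent across the product:
  M: (1) − 2·(1) − (0) − (0) = -1
  L: (-1) − 2·(-1) − (3) − (3) = -5
  T: (0) − 2·(-1) − (0) − (-1) = 3
  Θ: (0) − 2·(-1) − (0) − (0) = 2
So the dimensions are [M⁻¹ L⁻⁵ T³ Θ²].

M: -1, L: -5, T: 3, Θ: 2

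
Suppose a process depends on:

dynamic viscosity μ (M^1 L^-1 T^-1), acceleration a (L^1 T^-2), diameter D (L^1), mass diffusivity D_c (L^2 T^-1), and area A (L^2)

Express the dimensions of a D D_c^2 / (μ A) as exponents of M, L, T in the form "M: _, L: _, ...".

M: -1, L: 5, T: -3

Collect each base-dimension exponent across the product:
  M: −(1) + (0) + (0) + 2·(0) − (0) = -1
  L: −(-1) + (1) + (1) + 2·(2) − (2) = 5
  T: −(-1) + (-2) + (0) + 2·(-1) − (0) = -3
So the dimensions are [M⁻¹ L⁵ T⁻³].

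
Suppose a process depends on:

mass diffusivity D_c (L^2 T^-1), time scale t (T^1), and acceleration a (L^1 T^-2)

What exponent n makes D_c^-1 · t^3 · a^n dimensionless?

Balance the L exponent: (1)·n from a, plus −(2) + 3·(0) = -2 from the rest, must sum to zero.
n − 2 = 0, so n = 2.

2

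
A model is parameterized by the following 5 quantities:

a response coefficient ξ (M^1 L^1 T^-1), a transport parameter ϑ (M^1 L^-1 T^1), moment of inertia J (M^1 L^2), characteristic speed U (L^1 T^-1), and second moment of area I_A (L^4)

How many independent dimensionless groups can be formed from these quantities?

There are 5 variables and 3 base dimensions (M, L, T).
The dimension matrix has rank 3.
Independent dimensionless groups: 5 − 3 = 2.

2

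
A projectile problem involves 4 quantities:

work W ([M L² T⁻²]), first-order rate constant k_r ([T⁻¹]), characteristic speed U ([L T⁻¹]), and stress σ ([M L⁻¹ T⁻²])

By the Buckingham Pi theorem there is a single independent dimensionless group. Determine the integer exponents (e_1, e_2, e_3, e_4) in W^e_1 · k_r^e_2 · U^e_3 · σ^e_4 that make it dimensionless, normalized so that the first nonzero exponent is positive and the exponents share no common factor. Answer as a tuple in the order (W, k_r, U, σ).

(1, 3, -3, -1)

M: e_1·(1) + e_2·(0) + e_3·(0) + e_4·(1) = 0
L: e_1·(2) + e_2·(0) + e_3·(1) + e_4·(-1) = 0
T: e_1·(-2) + e_2·(-1) + e_3·(-1) + e_4·(-2) = 0
Solving this homogeneous linear system for the smallest-integer solution (first nonzero entry positive) gives (1, 3, -3, -1).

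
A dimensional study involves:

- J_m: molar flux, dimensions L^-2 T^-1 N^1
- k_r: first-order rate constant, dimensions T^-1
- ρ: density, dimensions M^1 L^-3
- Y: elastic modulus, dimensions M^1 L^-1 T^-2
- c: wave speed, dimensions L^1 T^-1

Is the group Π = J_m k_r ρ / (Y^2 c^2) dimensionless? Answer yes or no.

no

Sum the exponent of each base dimension across the product:
  M: [J_m]_M + [k_r]_M + [ρ]_M − 2·[Y]_M − 2·[c]_M = (0) + (0) + (1) − 2·(1) − 2·(0) = -1
  L: [J_m]_L + [k_r]_L + [ρ]_L − 2·[Y]_L − 2·[c]_L = (-2) + (0) + (-3) − 2·(-1) − 2·(1) = -5
  T: [J_m]_T + [k_r]_T + [ρ]_T − 2·[Y]_T − 2·[c]_T = (-1) + (-1) + (0) − 2·(-2) − 2·(-1) = 4
  N: [J_m]_N + [k_r]_N + [ρ]_N − 2·[Y]_N − 2·[c]_N = (1) + (0) + (0) − 2·(0) − 2·(0) = 1
Net dimensions [M⁻¹ L⁻⁵ T⁴ N] ≠ [1] — not dimensionless.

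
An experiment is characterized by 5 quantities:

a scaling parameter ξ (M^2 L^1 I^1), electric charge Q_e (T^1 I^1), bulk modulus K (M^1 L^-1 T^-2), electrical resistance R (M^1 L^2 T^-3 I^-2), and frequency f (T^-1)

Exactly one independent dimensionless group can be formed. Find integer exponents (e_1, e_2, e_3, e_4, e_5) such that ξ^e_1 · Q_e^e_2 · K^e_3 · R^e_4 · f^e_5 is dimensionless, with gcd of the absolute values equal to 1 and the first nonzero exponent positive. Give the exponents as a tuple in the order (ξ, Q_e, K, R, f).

M: e_1·(2) + e_2·(0) + e_3·(1) + e_4·(1) + e_5·(0) = 0
L: e_1·(1) + e_2·(0) + e_3·(-1) + e_4·(2) + e_5·(0) = 0
T: e_1·(0) + e_2·(1) + e_3·(-2) + e_4·(-3) + e_5·(-1) = 0
I: e_1·(1) + e_2·(1) + e_3·(0) + e_4·(-2) + e_5·(0) = 0
Solving this homogeneous linear system for the smallest-integer solution (first nonzero entry positive) gives (1, -3, -1, -1, 2).

(1, -3, -1, -1, 2)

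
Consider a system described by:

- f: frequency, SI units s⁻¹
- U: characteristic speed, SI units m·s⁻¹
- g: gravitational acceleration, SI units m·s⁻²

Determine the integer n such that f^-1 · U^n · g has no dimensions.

Balance the L exponent: (1)·n from U, plus −(0) + (1) = 1 from the rest, must sum to zero.
n + 1 = 0, so n = -1.

-1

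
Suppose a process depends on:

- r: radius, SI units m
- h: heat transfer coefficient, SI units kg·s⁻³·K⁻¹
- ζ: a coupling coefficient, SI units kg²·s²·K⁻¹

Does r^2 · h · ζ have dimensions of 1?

Sum the exponent of each base dimension across the product:
  M: 2·[r]_M + [h]_M + [ζ]_M = 2·(0) + (1) + (2) = 3
  L: 2·[r]_L + [h]_L + [ζ]_L = 2·(1) + (0) + (0) = 2
  T: 2·[r]_T + [h]_T + [ζ]_T = 2·(0) + (-3) + (2) = -1
  Θ: 2·[r]_Θ + [h]_Θ + [ζ]_Θ = 2·(0) + (-1) + (-1) = -2
Net dimensions [M³ L² T⁻¹ Θ⁻²] ≠ [1] — not dimensionless.

no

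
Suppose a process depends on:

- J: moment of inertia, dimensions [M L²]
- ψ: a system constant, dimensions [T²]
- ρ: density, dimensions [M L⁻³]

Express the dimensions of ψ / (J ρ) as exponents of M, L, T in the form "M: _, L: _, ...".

M: -2, L: 1, T: 2

Collect each base-dimension exponent across the product:
  M: −(1) + (0) − (1) = -2
  L: −(2) + (0) − (-3) = 1
  T: −(0) + (2) − (0) = 2
So the dimensions are [M⁻² L T²].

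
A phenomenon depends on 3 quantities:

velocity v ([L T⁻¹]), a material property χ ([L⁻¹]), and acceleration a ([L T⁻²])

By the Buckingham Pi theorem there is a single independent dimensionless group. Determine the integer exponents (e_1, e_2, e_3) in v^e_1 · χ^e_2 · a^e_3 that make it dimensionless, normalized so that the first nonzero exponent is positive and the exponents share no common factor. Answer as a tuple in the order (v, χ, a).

L: e_1·(1) + e_2·(-1) + e_3·(1) = 0
T: e_1·(-1) + e_2·(0) + e_3·(-2) = 0
Solving this homogeneous linear system for the smallest-integer solution (first nonzero entry positive) gives (2, 1, -1).

(2, 1, -1)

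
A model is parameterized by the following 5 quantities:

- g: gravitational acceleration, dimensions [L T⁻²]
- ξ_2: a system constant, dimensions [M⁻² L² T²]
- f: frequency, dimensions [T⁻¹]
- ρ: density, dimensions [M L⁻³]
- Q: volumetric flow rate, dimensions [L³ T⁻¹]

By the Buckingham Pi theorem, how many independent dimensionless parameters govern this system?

2

There are 5 variables and 3 base dimensions (M, L, T).
The dimension matrix has rank 3.
Independent dimensionless groups: 5 − 3 = 2.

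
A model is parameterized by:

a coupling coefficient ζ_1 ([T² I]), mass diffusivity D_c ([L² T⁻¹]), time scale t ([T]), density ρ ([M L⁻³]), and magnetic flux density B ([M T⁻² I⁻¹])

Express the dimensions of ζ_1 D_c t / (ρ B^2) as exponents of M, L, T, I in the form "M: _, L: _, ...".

Collect each base-dimension exponent across the product:
  M: (0) + (0) + (0) − (1) − 2·(1) = -3
  L: (0) + (2) + (0) − (-3) − 2·(0) = 5
  T: (2) + (-1) + (1) − (0) − 2·(-2) = 6
  I: (1) + (0) + (0) − (0) − 2·(-1) = 3
So the dimensions are [M⁻³ L⁵ T⁶ I³].

M: -3, L: 5, T: 6, I: 3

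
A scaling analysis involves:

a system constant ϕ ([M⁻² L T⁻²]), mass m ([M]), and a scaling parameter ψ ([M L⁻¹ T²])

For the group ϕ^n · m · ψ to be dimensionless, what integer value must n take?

Balance the M exponent: (-2)·n from ϕ, plus (1) + (1) = 2 from the rest, must sum to zero.
-2n + 2 = 0, so n = 1.

1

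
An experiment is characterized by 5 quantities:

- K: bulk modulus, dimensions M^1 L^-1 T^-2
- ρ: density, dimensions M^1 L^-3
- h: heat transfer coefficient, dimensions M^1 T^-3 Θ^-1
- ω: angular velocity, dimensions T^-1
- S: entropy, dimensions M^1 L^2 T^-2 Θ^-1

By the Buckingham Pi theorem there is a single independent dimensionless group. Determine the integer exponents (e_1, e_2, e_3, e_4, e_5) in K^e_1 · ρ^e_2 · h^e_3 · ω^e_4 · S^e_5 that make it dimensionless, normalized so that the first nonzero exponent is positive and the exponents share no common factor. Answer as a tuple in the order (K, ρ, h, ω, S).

(1, -1, 1, -3, -1)

M: e_1·(1) + e_2·(1) + e_3·(1) + e_4·(0) + e_5·(1) = 0
L: e_1·(-1) + e_2·(-3) + e_3·(0) + e_4·(0) + e_5·(2) = 0
T: e_1·(-2) + e_2·(0) + e_3·(-3) + e_4·(-1) + e_5·(-2) = 0
Θ: e_1·(0) + e_2·(0) + e_3·(-1) + e_4·(0) + e_5·(-1) = 0
Solving this homogeneous linear system for the smallest-integer solution (first nonzero entry positive) gives (1, -1, 1, -3, -1).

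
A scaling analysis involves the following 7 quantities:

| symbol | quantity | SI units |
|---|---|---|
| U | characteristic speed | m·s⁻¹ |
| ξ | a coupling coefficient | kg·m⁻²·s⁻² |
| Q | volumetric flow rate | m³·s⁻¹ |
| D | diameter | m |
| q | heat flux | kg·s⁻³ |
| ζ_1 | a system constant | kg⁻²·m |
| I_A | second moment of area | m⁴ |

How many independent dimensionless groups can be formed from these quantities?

4

There are 7 variables and 3 base dimensions (M, L, T).
The dimension matrix has rank 3.
Independent dimensionless groups: 7 − 3 = 4.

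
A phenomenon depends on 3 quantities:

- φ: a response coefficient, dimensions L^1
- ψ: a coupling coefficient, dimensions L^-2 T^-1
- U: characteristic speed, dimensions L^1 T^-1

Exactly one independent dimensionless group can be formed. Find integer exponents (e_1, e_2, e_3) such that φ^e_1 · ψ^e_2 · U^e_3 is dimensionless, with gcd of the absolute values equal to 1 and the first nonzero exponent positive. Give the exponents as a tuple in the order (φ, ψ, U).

L: e_1·(1) + e_2·(-2) + e_3·(1) = 0
T: e_1·(0) + e_2·(-1) + e_3·(-1) = 0
Solving this homogeneous linear system for the smallest-integer solution (first nonzero entry positive) gives (3, 1, -1).

(3, 1, -1)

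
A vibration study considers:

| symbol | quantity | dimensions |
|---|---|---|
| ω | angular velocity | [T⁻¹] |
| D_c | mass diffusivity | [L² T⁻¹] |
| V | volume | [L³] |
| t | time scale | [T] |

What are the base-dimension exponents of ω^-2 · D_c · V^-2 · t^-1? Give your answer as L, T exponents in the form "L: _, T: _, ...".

L: -4, T: 0

Collect each base-dimension exponent across the product:
  L: −2·(0) + (2) − 2·(3) − (0) = -4
  T: −2·(-1) + (-1) − 2·(0) − (1) = 0
So the dimensions are [L⁻⁴].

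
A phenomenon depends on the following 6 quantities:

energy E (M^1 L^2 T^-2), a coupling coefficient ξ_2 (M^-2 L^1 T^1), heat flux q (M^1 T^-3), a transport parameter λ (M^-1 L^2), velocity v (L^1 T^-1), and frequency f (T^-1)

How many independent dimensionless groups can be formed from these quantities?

3

There are 6 variables and 3 base dimensions (M, L, T).
The dimension matrix has rank 3.
Independent dimensionless groups: 6 − 3 = 3.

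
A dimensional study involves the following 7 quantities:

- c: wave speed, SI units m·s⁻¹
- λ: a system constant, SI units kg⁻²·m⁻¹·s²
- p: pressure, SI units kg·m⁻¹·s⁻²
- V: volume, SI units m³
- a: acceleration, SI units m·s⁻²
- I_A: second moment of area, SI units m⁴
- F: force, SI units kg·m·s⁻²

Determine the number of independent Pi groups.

4

There are 7 variables and 3 base dimensions (M, L, T).
The dimension matrix has rank 3.
Independent dimensionless groups: 7 − 3 = 4.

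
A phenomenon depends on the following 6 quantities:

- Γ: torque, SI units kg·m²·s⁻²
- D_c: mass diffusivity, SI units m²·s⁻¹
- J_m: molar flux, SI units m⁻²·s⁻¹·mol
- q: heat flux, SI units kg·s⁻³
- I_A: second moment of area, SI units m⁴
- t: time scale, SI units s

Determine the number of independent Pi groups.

There are 6 variables and 4 base dimensions (M, L, T, N).
The dimension matrix has rank 4.
Independent dimensionless groups: 6 − 4 = 2.

2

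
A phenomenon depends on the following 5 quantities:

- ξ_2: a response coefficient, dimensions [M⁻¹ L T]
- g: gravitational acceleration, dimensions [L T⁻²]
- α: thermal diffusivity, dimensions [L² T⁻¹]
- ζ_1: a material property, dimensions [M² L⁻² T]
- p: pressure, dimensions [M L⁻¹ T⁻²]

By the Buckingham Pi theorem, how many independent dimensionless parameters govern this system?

There are 5 variables and 3 base dimensions (M, L, T).
The dimension matrix has rank 3.
Independent dimensionless groups: 5 − 3 = 2.

2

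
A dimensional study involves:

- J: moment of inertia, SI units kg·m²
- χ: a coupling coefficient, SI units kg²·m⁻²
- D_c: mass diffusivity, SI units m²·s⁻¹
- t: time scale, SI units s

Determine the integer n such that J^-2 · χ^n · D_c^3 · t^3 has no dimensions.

Balance the M exponent: (2)·n from χ, plus −2·(1) + 3·(0) + 3·(0) = -2 from the rest, must sum to zero.
2n − 2 = 0, so n = 1.

1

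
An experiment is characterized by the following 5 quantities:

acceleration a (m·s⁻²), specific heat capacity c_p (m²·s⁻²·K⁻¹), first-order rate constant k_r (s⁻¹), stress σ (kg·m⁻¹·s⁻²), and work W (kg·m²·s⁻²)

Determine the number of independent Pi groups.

1

There are 5 variables and 4 base dimensions (M, L, T, Θ).
The dimension matrix has rank 4.
Independent dimensionless groups: 5 − 4 = 1.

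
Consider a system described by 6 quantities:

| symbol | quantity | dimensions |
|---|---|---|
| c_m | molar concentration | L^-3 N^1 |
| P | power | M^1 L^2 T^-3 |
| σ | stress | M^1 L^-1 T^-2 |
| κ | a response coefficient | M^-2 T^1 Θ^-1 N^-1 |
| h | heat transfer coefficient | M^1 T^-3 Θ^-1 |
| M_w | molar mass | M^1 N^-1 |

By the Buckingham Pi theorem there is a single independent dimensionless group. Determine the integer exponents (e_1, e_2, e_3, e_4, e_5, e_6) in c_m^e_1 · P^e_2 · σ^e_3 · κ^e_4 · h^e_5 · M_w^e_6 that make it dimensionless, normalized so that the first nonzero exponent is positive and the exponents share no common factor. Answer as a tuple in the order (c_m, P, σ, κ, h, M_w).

(4, 4, -4, 1, -1, 3)

M: e_1·(0) + e_2·(1) + e_3·(1) + e_4·(-2) + e_5·(1) + e_6·(1) = 0
L: e_1·(-3) + e_2·(2) + e_3·(-1) + e_4·(0) + e_5·(0) + e_6·(0) = 0
T: e_1·(0) + e_2·(-3) + e_3·(-2) + e_4·(1) + e_5·(-3) + e_6·(0) = 0
Θ: e_1·(0) + e_2·(0) + e_3·(0) + e_4·(-1) + e_5·(-1) + e_6·(0) = 0
N: e_1·(1) + e_2·(0) + e_3·(0) + e_4·(-1) + e_5·(0) + e_6·(-1) = 0
Solving this homogeneous linear system for the smallest-integer solution (first nonzero entry positive) gives (4, 4, -4, 1, -1, 3).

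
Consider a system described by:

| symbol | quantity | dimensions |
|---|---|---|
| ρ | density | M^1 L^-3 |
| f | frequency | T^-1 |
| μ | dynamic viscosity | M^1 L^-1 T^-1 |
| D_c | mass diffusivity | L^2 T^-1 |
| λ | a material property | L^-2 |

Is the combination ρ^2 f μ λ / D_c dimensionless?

no

Sum the exponent of each base dimension across the product:
  M: 2·[ρ]_M + [f]_M + [μ]_M − [D_c]_M + [λ]_M = 2·(1) + (0) + (1) − (0) + (0) = 3
  L: 2·[ρ]_L + [f]_L + [μ]_L − [D_c]_L + [λ]_L = 2·(-3) + (0) + (-1) − (2) + (-2) = -11
  T: 2·[ρ]_T + [f]_T + [μ]_T − [D_c]_T + [λ]_T = 2·(0) + (-1) + (-1) − (-1) + (0) = -1
Net dimensions [M³ L⁻¹¹ T⁻¹] ≠ [1] — not dimensionless.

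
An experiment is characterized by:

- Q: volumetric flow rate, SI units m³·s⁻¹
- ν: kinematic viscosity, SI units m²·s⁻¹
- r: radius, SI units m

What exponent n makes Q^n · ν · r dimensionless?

Balance the L exponent: (3)·n from Q, plus (2) + (1) = 3 from the rest, must sum to zero.
3n + 3 = 0, so n = -1.

-1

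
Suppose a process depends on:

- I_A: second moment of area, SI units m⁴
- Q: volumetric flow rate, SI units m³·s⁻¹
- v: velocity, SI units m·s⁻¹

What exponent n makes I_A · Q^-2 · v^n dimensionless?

2

Balance the L exponent: (1)·n from v, plus (4) − 2·(3) = -2 from the rest, must sum to zero.
n − 2 = 0, so n = 2.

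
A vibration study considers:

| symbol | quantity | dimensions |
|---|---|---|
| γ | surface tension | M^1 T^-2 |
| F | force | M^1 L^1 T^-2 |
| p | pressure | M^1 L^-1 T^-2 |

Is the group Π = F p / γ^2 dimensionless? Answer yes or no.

yes

Sum the exponent of each base dimension across the product:
  M: −2·[γ]_M + [F]_M + [p]_M = −2·(1) + (1) + (1) = 0
  L: −2·[γ]_L + [F]_L + [p]_L = −2·(0) + (1) + (-1) = 0
  T: −2·[γ]_T + [F]_T + [p]_T = −2·(-2) + (-2) + (-2) = 0
All base exponents vanish — dimensionless.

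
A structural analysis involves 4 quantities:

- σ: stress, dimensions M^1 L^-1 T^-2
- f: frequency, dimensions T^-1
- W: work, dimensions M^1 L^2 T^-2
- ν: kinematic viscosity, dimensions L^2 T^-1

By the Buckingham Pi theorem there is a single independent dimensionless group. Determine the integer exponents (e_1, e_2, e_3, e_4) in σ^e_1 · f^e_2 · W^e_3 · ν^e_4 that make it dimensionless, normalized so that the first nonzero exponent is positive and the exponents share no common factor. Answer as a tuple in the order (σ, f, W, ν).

(2, -3, -2, 3)

M: e_1·(1) + e_2·(0) + e_3·(1) + e_4·(0) = 0
L: e_1·(-1) + e_2·(0) + e_3·(2) + e_4·(2) = 0
T: e_1·(-2) + e_2·(-1) + e_3·(-2) + e_4·(-1) = 0
Solving this homogeneous linear system for the smallest-integer solution (first nonzero entry positive) gives (2, -3, -2, 3).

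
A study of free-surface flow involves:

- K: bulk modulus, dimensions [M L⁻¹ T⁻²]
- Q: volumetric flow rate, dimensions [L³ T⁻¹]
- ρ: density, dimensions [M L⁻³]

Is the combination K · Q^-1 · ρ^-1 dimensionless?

no

Sum the exponent of each base dimension across the product:
  M: [K]_M − [Q]_M − [ρ]_M = (1) − (0) − (1) = 0
  L: [K]_L − [Q]_L − [ρ]_L = (-1) − (3) − (-3) = -1
  T: [K]_T − [Q]_T − [ρ]_T = (-2) − (-1) − (0) = -1
Net dimensions [L⁻¹ T⁻¹] ≠ [1] — not dimensionless.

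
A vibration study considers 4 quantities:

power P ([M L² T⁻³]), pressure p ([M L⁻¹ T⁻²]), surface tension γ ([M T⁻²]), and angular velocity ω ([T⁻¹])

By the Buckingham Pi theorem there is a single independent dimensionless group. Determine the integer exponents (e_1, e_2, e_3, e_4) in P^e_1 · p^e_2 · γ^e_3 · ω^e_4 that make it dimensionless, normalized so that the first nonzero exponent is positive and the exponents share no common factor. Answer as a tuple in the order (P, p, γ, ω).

(1, 2, -3, -1)

M: e_1·(1) + e_2·(1) + e_3·(1) + e_4·(0) = 0
L: e_1·(2) + e_2·(-1) + e_3·(0) + e_4·(0) = 0
T: e_1·(-3) + e_2·(-2) + e_3·(-2) + e_4·(-1) = 0
Solving this homogeneous linear system for the smallest-integer solution (first nonzero entry positive) gives (1, 2, -3, -1).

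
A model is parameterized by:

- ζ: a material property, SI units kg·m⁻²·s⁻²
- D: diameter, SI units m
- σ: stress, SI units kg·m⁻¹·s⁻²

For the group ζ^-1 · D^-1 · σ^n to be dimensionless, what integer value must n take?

Balance the M exponent: (1)·n from σ, plus −(1) − (0) = -1 from the rest, must sum to zero.
n − 1 = 0, so n = 1.

1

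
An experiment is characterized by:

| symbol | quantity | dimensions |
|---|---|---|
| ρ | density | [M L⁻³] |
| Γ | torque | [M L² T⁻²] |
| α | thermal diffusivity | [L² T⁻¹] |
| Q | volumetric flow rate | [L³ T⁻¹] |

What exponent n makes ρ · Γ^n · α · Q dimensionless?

-1

Balance the M exponent: (1)·n from Γ, plus (1) + (0) + (0) = 1 from the rest, must sum to zero.
n + 1 = 0, so n = -1.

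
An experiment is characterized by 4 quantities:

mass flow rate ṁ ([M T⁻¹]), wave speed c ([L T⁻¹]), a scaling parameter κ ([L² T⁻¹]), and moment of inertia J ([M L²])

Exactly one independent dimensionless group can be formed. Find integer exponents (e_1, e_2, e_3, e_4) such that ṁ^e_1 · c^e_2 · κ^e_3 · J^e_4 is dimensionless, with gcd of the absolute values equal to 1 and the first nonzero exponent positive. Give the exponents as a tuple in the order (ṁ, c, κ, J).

M: e_1·(1) + e_2·(0) + e_3·(0) + e_4·(1) = 0
L: e_1·(0) + e_2·(1) + e_3·(2) + e_4·(2) = 0
T: e_1·(-1) + e_2·(-1) + e_3·(-1) + e_4·(0) = 0
Solving this homogeneous linear system for the smallest-integer solution (first nonzero entry positive) gives (1, -4, 3, -1).

(1, -4, 3, -1)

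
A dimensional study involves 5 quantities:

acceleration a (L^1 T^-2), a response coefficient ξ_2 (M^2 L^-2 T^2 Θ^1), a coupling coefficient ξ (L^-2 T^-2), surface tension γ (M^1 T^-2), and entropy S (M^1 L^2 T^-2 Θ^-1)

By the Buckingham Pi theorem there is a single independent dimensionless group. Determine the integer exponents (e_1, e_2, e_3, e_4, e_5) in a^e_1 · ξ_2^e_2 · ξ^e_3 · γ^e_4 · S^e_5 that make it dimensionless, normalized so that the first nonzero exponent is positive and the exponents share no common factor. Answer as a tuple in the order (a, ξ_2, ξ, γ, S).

M: e_1·(0) + e_2·(2) + e_3·(0) + e_4·(1) + e_5·(1) = 0
L: e_1·(1) + e_2·(-2) + e_3·(-2) + e_4·(0) + e_5·(2) = 0
T: e_1·(-2) + e_2·(2) + e_3·(-2) + e_4·(-2) + e_5·(-2) = 0
Θ: e_1·(0) + e_2·(1) + e_3·(0) + e_4·(0) + e_5·(-1) = 0
Solving this homogeneous linear system for the smallest-integer solution (first nonzero entry positive) gives (2, 1, 1, -3, 1).

(2, 1, 1, -3, 1)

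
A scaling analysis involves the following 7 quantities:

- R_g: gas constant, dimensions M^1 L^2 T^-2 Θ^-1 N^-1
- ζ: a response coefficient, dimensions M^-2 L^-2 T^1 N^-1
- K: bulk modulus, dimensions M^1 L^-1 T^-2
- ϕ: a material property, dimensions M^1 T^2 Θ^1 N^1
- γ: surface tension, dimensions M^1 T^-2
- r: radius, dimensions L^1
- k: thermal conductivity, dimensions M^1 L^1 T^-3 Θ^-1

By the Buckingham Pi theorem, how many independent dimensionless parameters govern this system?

There are 7 variables and 5 base dimensions (M, L, T, Θ, N).
The dimension matrix has rank 5.
Independent dimensionless groups: 7 − 5 = 2.

2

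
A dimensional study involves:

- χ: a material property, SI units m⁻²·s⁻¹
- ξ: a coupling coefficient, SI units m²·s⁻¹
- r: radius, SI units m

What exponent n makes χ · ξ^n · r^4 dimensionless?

-1

Balance the L exponent: (2)·n from ξ, plus (-2) + 4·(1) = 2 from the rest, must sum to zero.
2n + 2 = 0, so n = -1.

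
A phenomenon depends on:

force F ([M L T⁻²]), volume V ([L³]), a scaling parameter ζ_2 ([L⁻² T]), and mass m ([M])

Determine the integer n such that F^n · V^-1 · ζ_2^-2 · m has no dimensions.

Balance the M exponent: (1)·n from F, plus −(0) − 2·(0) + (1) = 1 from the rest, must sum to zero.
n + 1 = 0, so n = -1.

-1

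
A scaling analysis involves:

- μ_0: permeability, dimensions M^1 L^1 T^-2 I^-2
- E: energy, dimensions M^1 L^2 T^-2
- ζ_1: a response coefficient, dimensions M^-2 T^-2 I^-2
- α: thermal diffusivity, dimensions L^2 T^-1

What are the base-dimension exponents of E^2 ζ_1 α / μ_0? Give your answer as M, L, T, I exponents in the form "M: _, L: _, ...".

M: -1, L: 5, T: -5, I: 0

Collect each base-dimension exponent across the product:
  M: −(1) + 2·(1) + (-2) + (0) = -1
  L: −(1) + 2·(2) + (0) + (2) = 5
  T: −(-2) + 2·(-2) + (-2) + (-1) = -5
  I: −(-2) + 2·(0) + (-2) + (0) = 0
So the dimensions are [M⁻¹ L⁵ T⁻⁵].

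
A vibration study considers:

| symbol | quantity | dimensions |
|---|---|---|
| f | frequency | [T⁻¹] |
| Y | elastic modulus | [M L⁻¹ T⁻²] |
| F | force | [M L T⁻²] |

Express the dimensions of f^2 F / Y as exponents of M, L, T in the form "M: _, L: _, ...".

M: 0, L: 2, T: -2

Collect each base-dimension exponent across the product:
  M: 2·(0) − (1) + (1) = 0
  L: 2·(0) − (-1) + (1) = 2
  T: 2·(-1) − (-2) + (-2) = -2
So the dimensions are [L² T⁻²].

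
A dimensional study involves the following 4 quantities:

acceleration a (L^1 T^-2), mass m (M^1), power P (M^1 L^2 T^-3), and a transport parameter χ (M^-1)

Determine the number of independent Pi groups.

There are 4 variables and 3 base dimensions (M, L, T).
The dimension matrix has rank 3.
Independent dimensionless groups: 4 − 3 = 1.

1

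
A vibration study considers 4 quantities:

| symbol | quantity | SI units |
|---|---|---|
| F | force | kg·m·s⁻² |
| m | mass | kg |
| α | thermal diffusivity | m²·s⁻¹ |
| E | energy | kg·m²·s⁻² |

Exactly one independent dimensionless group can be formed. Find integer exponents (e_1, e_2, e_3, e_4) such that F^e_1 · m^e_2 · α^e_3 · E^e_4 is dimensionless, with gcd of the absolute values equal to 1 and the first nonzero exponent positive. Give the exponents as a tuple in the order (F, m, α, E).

M: e_1·(1) + e_2·(1) + e_3·(0) + e_4·(1) = 0
L: e_1·(1) + e_2·(0) + e_3·(2) + e_4·(2) = 0
T: e_1·(-2) + e_2·(0) + e_3·(-1) + e_4·(-2) = 0
Solving this homogeneous linear system for the smallest-integer solution (first nonzero entry positive) gives (2, 1, 2, -3).

(2, 1, 2, -3)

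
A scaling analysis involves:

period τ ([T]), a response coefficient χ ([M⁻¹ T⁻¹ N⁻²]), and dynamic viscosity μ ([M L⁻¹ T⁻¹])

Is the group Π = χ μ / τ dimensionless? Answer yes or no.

no

Sum the exponent of each base dimension across the product:
  M: −[τ]_M + [χ]_M + [μ]_M = −(0) + (-1) + (1) = 0
  L: −[τ]_L + [χ]_L + [μ]_L = −(0) + (0) + (-1) = -1
  T: −[τ]_T + [χ]_T + [μ]_T = −(1) + (-1) + (-1) = -3
  N: −[τ]_N + [χ]_N + [μ]_N = −(0) + (-2) + (0) = -2
Net dimensions [L⁻¹ T⁻³ N⁻²] ≠ [1] — not dimensionless.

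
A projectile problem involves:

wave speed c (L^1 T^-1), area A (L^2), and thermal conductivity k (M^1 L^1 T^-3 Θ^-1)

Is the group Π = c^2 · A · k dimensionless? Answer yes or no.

no

Sum the exponent of each base dimension across the product:
  M: 2·[c]_M + [A]_M + [k]_M = 2·(0) + (0) + (1) = 1
  L: 2·[c]_L + [A]_L + [k]_L = 2·(1) + (2) + (1) = 5
  T: 2·[c]_T + [A]_T + [k]_T = 2·(-1) + (0) + (-3) = -5
  Θ: 2·[c]_Θ + [A]_Θ + [k]_Θ = 2·(0) + (0) + (-1) = -1
Net dimensions [M L⁵ T⁻⁵ Θ⁻¹] ≠ [1] — not dimensionless.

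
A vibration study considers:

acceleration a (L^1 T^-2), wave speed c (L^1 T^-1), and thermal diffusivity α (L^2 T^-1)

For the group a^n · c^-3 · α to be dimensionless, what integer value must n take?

Balance the L exponent: (1)·n from a, plus −3·(1) + (2) = -1 from the rest, must sum to zero.
n − 1 = 0, so n = 1.

1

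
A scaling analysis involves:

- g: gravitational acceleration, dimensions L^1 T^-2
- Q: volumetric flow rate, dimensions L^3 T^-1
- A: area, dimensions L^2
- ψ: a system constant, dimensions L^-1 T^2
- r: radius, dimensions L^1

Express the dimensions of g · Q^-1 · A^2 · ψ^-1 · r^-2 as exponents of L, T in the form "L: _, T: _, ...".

Collect each base-dimension exponent across the product:
  L: (1) − (3) + 2·(2) − (-1) − 2·(1) = 1
  T: (-2) − (-1) + 2·(0) − (2) − 2·(0) = -3
So the dimensions are [L T⁻³].

L: 1, T: -3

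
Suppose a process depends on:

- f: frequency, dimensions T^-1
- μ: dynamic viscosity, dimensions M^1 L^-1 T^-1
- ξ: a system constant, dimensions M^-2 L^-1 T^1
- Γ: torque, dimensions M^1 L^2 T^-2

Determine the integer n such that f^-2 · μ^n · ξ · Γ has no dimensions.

1

Balance the M exponent: (1)·n from μ, plus −2·(0) + (-2) + (1) = -1 from the rest, must sum to zero.
n − 1 = 0, so n = 1.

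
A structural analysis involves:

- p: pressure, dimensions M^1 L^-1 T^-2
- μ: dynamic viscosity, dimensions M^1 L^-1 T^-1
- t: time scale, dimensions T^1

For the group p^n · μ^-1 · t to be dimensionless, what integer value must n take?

1

Balance the M exponent: (1)·n from p, plus −(1) + (0) = -1 from the rest, must sum to zero.
n − 1 = 0, so n = 1.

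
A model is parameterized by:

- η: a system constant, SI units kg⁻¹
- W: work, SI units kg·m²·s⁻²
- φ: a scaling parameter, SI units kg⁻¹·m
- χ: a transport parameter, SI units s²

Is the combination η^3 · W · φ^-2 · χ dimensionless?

Sum the exponent of each base dimension across the product:
  M: 3·[η]_M + [W]_M − 2·[φ]_M + [χ]_M = 3·(-1) + (1) − 2·(-1) + (0) = 0
  L: 3·[η]_L + [W]_L − 2·[φ]_L + [χ]_L = 3·(0) + (2) − 2·(1) + (0) = 0
  T: 3·[η]_T + [W]_T − 2·[φ]_T + [χ]_T = 3·(0) + (-2) − 2·(0) + (2) = 0
All base exponents vanish — dimensionless.

yes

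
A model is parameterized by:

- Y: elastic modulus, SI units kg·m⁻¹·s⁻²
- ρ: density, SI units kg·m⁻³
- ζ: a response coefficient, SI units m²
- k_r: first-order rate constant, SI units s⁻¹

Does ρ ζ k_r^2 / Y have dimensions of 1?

yes

Sum the exponent of each base dimension across the product:
  M: −[Y]_M + [ρ]_M + [ζ]_M + 2·[k_r]_M = −(1) + (1) + (0) + 2·(0) = 0
  L: −[Y]_L + [ρ]_L + [ζ]_L + 2·[k_r]_L = −(-1) + (-3) + (2) + 2·(0) = 0
  T: −[Y]_T + [ρ]_T + [ζ]_T + 2·[k_r]_T = −(-2) + (0) + (0) + 2·(-1) = 0
All base exponents vanish — dimensionless.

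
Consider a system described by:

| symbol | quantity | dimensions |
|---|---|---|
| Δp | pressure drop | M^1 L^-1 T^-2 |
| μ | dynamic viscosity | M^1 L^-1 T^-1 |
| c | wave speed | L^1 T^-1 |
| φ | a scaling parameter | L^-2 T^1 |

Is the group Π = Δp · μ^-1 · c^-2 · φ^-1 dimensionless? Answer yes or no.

Sum the exponent of each base dimension across the product:
  M: [Δp]_M − [μ]_M − 2·[c]_M − [φ]_M = (1) − (1) − 2·(0) − (0) = 0
  L: [Δp]_L − [μ]_L − 2·[c]_L − [φ]_L = (-1) − (-1) − 2·(1) − (-2) = 0
  T: [Δp]_T − [μ]_T − 2·[c]_T − [φ]_T = (-2) − (-1) − 2·(-1) − (1) = 0
All base exponents vanish — dimensionless.

yes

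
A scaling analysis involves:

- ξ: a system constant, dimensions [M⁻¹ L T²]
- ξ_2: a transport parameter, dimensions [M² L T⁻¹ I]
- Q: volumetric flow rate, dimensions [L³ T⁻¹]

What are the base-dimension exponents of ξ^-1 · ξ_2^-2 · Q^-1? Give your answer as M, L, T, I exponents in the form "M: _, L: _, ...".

M: -3, L: -6, T: 1, I: -2

Collect each base-dimension exponent across the product:
  M: −(-1) − 2·(2) − (0) = -3
  L: −(1) − 2·(1) − (3) = -6
  T: −(2) − 2·(-1) − (-1) = 1
  I: −(0) − 2·(1) − (0) = -2
So the dimensions are [M⁻³ L⁻⁶ T I⁻²].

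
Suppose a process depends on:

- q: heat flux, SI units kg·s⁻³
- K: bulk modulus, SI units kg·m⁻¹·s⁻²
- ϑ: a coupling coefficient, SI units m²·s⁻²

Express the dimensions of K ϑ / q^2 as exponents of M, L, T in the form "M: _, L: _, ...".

M: -1, L: 1, T: 2

Collect each base-dimension exponent across the product:
  M: −2·(1) + (1) + (0) = -1
  L: −2·(0) + (-1) + (2) = 1
  T: −2·(-3) + (-2) + (-2) = 2
So the dimensions are [M⁻¹ L T²].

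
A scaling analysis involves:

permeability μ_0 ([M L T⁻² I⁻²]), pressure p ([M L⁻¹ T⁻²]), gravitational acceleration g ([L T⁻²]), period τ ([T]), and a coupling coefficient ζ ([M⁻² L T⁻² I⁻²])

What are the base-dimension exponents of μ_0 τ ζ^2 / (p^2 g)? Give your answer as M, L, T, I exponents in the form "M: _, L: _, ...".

Collect each base-dimension exponent across the product:
  M: (1) − 2·(1) − (0) + (0) + 2·(-2) = -5
  L: (1) − 2·(-1) − (1) + (0) + 2·(1) = 4
  T: (-2) − 2·(-2) − (-2) + (1) + 2·(-2) = 1
  I: (-2) − 2·(0) − (0) + (0) + 2·(-2) = -6
So the dimensions are [M⁻⁵ L⁴ T I⁻⁶].

M: -5, L: 4, T: 1, I: -6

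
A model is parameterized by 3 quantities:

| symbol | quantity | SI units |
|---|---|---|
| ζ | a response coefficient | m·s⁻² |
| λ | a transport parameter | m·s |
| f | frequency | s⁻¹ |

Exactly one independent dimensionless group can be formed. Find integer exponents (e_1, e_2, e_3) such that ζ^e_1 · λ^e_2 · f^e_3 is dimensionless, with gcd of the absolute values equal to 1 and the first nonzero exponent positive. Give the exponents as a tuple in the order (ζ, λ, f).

L: e_1·(1) + e_2·(1) + e_3·(0) = 0
T: e_1·(-2) + e_2·(1) + e_3·(-1) = 0
Solving this homogeneous linear system for the smallest-integer solution (first nonzero entry positive) gives (1, -1, -3).

(1, -1, -3)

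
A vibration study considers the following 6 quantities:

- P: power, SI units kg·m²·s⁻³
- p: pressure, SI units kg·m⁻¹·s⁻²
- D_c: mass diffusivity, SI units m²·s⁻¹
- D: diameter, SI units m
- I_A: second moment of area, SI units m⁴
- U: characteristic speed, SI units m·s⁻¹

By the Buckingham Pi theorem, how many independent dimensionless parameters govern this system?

3

There are 6 variables and 3 base dimensions (M, L, T).
The dimension matrix has rank 3.
Independent dimensionless groups: 6 − 3 = 3.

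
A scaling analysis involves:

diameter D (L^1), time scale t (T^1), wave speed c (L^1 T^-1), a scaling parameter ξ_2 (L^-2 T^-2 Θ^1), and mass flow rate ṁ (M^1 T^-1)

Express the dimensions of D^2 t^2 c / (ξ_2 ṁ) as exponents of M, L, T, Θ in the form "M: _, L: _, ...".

M: -1, L: 5, T: 4, Θ: -1

Collect each base-dimension exponent across the product:
  M: 2·(0) + 2·(0) + (0) − (0) − (1) = -1
  L: 2·(1) + 2·(0) + (1) − (-2) − (0) = 5
  T: 2·(0) + 2·(1) + (-1) − (-2) − (-1) = 4
  Θ: 2·(0) + 2·(0) + (0) − (1) − (0) = -1
So the dimensions are [M⁻¹ L⁵ T⁴ Θ⁻¹].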